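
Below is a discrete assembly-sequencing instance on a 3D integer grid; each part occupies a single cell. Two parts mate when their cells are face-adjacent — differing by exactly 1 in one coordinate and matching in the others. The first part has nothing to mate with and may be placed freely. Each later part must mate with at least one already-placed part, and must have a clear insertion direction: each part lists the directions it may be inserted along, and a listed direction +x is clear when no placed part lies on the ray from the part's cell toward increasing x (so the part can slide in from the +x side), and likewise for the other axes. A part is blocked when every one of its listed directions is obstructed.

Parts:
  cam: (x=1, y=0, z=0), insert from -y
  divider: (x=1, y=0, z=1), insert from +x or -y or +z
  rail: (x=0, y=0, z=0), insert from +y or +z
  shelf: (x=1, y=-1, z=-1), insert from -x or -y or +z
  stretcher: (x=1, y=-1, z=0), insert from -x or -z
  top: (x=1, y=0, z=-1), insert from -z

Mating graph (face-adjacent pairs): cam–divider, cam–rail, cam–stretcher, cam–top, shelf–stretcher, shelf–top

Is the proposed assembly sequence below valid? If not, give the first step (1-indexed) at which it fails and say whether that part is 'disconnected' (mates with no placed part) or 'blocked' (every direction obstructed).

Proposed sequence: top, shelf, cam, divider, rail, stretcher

Valid

1. top@(1, 0, -1) [-z clear] — {top}
2. shelf@(1, -1, -1) [-x clear] — {shelf, top}
3. cam@(1, 0, 0) [-y clear] — {cam, shelf, top}
4. divider@(1, 0, 1) [+x clear] — {cam, divider, shelf, top}
5. rail@(0, 0, 0) [+y clear] — {cam, divider, rail, shelf, top}
6. stretcher@(1, -1, 0) [-x clear] — {cam, divider, rail, shelf, stretcher, top}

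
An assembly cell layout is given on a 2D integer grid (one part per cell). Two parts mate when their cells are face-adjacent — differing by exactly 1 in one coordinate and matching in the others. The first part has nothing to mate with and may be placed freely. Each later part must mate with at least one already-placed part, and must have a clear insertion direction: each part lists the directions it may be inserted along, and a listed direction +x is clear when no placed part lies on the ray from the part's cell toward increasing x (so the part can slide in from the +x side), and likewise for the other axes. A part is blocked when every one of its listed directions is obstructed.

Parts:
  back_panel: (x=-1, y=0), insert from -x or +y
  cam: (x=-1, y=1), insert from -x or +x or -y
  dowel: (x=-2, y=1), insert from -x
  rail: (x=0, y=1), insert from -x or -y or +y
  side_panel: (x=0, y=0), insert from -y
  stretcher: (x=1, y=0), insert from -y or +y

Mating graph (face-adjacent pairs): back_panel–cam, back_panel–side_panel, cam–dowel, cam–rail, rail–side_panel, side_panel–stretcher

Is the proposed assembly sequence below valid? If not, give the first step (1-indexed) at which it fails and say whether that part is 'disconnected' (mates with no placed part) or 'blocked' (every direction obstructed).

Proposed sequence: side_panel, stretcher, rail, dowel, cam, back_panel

1. side_panel@(0, 0) [-y clear] — {side_panel}
2. stretcher@(1, 0) [-y clear] — {side_panel, stretcher}
3. rail@(0, 1) [-x clear] — {rail, side_panel, stretcher}
4. dowel@(-2, 1) — no placed neighbour ⇒ disconnected

Invalid at step 4 (disconnected)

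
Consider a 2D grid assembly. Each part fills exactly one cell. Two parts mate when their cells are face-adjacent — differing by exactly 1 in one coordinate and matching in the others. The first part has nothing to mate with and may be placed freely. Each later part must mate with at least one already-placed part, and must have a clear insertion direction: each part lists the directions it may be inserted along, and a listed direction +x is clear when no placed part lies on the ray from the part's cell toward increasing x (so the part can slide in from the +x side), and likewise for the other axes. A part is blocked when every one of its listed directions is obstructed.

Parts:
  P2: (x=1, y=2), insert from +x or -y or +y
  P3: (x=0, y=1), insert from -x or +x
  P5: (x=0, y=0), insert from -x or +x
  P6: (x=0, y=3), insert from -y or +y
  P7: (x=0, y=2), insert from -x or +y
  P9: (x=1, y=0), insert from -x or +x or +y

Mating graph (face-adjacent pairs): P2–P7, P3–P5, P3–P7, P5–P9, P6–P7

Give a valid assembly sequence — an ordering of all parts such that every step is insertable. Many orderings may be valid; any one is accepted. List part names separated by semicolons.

1. P3@(0, 1) [-x clear] — {P3}
2. P7@(0, 2) [-x clear] — {P3, P7}
3. P6@(0, 3) [+y clear] — {P3, P6, P7}
4. P2@(1, 2) [+x clear] — {P2, P3, P6, P7}
5. P5@(0, 0) [-x clear] — {P2, P3, P5, P6, P7}
6. P9@(1, 0) [+x clear] — {P2, P3, P5, P6, P7, P9}

P3; P7; P6; P2; P5; P9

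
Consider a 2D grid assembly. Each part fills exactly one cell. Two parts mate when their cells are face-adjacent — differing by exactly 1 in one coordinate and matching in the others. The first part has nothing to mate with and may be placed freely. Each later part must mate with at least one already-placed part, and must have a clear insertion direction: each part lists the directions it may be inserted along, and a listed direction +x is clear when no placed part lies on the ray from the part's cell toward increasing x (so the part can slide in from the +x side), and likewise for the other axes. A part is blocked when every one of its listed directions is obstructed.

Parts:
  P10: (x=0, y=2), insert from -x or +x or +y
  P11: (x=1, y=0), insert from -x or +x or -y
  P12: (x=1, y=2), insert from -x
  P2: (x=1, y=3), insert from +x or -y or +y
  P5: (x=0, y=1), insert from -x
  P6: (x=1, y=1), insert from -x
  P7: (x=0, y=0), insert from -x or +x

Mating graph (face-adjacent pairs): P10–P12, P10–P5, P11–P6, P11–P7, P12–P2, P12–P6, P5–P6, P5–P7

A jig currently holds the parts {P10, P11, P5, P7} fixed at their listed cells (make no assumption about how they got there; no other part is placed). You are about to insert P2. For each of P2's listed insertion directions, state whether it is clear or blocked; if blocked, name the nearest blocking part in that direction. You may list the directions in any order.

+x: ray from P2(1, 3) has no placed part ⇒ clear
-y: nearest on ray is P11@(1, 0) ⇒ blocked
+y: ray from P2(1, 3) has no placed part ⇒ clear

+x: clear; +y: clear; -y: blocked by P11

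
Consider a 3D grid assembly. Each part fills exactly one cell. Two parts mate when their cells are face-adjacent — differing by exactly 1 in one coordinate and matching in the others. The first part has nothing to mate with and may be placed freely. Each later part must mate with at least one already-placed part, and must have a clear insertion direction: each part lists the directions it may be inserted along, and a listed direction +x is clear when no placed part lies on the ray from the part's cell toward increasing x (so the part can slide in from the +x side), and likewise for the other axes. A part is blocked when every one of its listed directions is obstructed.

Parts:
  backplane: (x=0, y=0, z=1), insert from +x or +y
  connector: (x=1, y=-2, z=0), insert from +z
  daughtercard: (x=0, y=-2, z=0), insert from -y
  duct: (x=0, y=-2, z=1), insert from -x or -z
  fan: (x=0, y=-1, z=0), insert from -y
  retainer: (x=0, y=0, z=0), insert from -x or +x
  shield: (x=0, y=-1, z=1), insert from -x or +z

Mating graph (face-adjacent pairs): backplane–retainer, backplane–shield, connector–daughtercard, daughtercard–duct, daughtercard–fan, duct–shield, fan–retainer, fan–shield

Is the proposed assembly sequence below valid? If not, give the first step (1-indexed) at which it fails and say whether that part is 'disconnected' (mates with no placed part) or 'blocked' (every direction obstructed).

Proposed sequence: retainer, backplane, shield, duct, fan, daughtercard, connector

1. retainer@(0, 0, 0) [-x clear] — {retainer}
2. backplane@(0, 0, 1) [+x clear] — {backplane, retainer}
3. shield@(0, -1, 1) [-x clear] — {backplane, retainer, shield}
4. duct@(0, -2, 1) [-x clear] — {backplane, duct, retainer, shield}
5. fan@(0, -1, 0) [-y clear] — {backplane, duct, fan, retainer, shield}
6. daughtercard@(0, -2, 0) [-y clear] — {backplane, daughtercard, duct, fan, retainer, shield}
7. connector@(1, -2, 0) [+z clear] — {backplane, connector, daughtercard, duct, fan, retainer, shield}

Valid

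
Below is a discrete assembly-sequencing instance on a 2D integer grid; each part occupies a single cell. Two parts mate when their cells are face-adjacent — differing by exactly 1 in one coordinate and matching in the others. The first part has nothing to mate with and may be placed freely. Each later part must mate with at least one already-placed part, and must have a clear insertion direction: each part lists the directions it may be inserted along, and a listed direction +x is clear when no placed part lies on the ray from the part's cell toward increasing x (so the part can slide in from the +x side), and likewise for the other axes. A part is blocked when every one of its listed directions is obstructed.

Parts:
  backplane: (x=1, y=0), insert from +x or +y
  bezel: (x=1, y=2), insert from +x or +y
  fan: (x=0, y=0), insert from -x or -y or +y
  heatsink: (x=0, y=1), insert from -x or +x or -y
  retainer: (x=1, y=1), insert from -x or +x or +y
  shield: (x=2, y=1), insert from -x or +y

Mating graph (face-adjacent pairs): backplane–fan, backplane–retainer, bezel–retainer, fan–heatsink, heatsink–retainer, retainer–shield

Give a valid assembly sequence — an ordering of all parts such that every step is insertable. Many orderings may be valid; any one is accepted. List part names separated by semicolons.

1. bezel@(1, 2) [+x clear] — {bezel}
2. retainer@(1, 1) [-x clear] — {bezel, retainer}
3. backplane@(1, 0) [+x clear] — {backplane, bezel, retainer}
4. fan@(0, 0) [-x clear] — {backplane, bezel, fan, retainer}
5. shield@(2, 1) [+y clear] — {backplane, bezel, fan, retainer, shield}
6. heatsink@(0, 1) [-x clear] — {backplane, bezel, fan, heatsink, retainer, shield}

bezel; retainer; backplane; fan; shield; heatsink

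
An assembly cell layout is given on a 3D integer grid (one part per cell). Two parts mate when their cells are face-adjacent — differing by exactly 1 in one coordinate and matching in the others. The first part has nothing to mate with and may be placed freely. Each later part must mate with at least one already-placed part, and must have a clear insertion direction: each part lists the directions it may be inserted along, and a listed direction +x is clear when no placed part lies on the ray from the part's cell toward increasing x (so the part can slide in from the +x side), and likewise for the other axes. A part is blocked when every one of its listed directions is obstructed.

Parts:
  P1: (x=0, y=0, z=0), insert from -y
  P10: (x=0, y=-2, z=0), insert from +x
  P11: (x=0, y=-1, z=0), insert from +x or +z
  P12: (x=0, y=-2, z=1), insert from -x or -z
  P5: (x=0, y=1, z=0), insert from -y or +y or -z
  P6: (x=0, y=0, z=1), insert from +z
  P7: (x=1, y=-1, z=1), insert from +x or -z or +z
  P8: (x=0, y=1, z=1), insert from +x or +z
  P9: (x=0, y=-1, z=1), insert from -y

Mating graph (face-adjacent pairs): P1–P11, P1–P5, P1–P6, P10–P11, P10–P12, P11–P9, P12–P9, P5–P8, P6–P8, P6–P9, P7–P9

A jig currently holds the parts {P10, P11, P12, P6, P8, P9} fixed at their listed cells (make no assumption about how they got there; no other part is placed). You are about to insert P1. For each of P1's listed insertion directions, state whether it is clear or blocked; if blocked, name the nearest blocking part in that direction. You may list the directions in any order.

-y: blocked by P11

-y: nearest on ray is P11@(0, -1, 0) ⇒ blocked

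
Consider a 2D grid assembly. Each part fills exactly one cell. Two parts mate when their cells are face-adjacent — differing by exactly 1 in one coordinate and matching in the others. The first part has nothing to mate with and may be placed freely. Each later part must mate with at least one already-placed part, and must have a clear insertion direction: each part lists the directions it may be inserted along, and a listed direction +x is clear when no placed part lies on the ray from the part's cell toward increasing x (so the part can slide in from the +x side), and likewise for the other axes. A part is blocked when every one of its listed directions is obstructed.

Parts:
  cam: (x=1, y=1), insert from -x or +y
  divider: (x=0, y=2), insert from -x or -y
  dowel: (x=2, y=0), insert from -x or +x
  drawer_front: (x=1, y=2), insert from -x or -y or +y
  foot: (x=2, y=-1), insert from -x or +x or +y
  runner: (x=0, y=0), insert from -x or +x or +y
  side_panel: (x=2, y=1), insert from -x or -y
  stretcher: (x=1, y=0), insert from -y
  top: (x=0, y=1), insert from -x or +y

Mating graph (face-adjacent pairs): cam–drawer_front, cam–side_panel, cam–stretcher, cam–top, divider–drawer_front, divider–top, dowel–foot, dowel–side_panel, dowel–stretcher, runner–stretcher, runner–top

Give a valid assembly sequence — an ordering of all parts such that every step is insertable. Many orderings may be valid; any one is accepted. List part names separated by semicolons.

cam; stretcher; runner; side_panel; dowel; foot; drawer_front; divider; top

1. cam@(1, 1) [-x clear] — {cam}
2. stretcher@(1, 0) [-y clear] — {cam, stretcher}
3. runner@(0, 0) [-x clear] — {cam, runner, stretcher}
4. side_panel@(2, 1) [-y clear] — {cam, runner, side_panel, stretcher}
5. dowel@(2, 0) [+x clear] — {cam, dowel, runner, side_panel, stretcher}
6. foot@(2, -1) [-x clear] — {cam, dowel, foot, runner, side_panel, stretcher}
7. drawer_front@(1, 2) [-x clear] — {cam, dowel, drawer_front, foot, runner, side_panel, stretcher}
8. divider@(0, 2) [-x clear] — {cam, divider, dowel, drawer_front, foot, runner, side_panel, stretcher}
9. top@(0, 1) [-x clear] — {cam, divider, dowel, drawer_front, foot, runner, side_panel, stretcher, top}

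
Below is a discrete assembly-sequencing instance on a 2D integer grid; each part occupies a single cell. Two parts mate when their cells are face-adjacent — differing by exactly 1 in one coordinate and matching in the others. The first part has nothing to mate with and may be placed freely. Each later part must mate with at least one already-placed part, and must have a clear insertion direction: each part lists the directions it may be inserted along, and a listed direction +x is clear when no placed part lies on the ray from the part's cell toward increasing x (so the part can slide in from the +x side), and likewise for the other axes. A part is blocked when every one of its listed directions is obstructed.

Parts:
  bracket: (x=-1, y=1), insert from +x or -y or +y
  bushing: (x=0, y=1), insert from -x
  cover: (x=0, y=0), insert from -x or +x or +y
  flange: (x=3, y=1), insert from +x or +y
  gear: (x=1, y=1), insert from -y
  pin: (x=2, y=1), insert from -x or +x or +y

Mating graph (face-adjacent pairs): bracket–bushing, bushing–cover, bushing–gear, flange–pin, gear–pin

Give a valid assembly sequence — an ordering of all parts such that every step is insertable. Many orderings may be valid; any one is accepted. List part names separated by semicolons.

1. cover@(0, 0) [-x clear] — {cover}
2. bushing@(0, 1) [-x clear] — {bushing, cover}
3. bracket@(-1, 1) [-y clear] — {bracket, bushing, cover}
4. gear@(1, 1) [-y clear] — {bracket, bushing, cover, gear}
5. pin@(2, 1) [+x clear] — {bracket, bushing, cover, gear, pin}
6. flange@(3, 1) [+x clear] — {bracket, bushing, cover, flange, gear, pin}

cover; bushing; bracket; gear; pin; flange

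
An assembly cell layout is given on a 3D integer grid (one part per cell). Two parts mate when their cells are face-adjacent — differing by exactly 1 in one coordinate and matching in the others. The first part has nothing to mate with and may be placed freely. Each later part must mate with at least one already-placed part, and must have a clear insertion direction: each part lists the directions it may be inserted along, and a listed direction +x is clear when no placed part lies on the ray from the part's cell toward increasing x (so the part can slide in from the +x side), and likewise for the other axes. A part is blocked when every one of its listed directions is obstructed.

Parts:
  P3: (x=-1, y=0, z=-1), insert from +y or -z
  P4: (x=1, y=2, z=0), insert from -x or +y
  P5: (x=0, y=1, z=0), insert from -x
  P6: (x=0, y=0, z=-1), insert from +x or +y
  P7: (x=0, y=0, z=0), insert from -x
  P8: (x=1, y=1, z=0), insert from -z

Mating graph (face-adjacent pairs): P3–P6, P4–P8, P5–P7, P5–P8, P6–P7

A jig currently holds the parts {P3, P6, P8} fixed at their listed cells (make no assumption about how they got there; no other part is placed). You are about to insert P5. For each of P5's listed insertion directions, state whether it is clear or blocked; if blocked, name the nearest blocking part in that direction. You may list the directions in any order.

-x: ray from P5(0, 1, 0) has no placed part ⇒ clear

-x: clear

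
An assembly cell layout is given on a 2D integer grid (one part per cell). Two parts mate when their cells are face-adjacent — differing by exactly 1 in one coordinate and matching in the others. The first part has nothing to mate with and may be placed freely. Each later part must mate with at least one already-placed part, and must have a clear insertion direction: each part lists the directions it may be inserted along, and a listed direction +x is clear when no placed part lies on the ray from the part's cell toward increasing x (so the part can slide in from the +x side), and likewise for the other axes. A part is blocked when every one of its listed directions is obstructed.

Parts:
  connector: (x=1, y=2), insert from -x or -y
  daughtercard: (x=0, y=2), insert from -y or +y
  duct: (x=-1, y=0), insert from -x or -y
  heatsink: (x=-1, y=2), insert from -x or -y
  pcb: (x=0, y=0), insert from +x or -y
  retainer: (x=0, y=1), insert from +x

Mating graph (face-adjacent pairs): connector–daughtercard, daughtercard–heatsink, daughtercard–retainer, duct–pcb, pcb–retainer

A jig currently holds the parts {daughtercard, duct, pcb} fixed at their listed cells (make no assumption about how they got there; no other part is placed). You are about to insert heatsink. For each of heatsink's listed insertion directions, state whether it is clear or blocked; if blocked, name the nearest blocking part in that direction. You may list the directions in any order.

-x: ray from heatsink(-1, 2) has no placed part ⇒ clear
-y: nearest on ray is duct@(-1, 0) ⇒ blocked

-x: clear; -y: blocked by duct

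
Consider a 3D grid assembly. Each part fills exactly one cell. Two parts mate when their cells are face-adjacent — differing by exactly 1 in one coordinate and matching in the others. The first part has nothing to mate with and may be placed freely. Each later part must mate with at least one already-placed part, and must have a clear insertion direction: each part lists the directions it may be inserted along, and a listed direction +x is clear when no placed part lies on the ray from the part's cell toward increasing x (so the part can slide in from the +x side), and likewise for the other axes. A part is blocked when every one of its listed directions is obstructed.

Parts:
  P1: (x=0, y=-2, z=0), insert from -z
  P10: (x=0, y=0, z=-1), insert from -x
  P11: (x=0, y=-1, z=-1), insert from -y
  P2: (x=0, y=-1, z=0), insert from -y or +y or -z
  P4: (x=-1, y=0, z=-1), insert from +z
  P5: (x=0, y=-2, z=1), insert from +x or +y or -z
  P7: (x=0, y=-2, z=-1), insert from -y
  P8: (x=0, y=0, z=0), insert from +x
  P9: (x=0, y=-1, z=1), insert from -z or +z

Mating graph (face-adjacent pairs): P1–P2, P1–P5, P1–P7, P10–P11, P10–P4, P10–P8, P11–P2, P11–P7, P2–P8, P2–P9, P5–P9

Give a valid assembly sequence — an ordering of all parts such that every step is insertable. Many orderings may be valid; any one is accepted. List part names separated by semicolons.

1. P2@(0, -1, 0) [-y clear] — {P2}
2. P1@(0, -2, 0) [-z clear] — {P1, P2}
3. P11@(0, -1, -1) [-y clear] — {P1, P11, P2}
4. P10@(0, 0, -1) [-x clear] — {P1, P10, P11, P2}
5. P9@(0, -1, 1) [+z clear] — {P1, P10, P11, P2, P9}
6. P5@(0, -2, 1) [+x clear] — {P1, P10, P11, P2, P5, P9}
7. P7@(0, -2, -1) [-y clear] — {P1, P10, P11, P2, P5, P7, P9}
8. P4@(-1, 0, -1) [+z clear] — {P1, P10, P11, P2, P4, P5, P7, P9}
9. P8@(0, 0, 0) [+x clear] — {P1, P10, P11, P2, P4, P5, P7, P8, P9}

P2; P1; P11; P10; P9; P5; P7; P4; P8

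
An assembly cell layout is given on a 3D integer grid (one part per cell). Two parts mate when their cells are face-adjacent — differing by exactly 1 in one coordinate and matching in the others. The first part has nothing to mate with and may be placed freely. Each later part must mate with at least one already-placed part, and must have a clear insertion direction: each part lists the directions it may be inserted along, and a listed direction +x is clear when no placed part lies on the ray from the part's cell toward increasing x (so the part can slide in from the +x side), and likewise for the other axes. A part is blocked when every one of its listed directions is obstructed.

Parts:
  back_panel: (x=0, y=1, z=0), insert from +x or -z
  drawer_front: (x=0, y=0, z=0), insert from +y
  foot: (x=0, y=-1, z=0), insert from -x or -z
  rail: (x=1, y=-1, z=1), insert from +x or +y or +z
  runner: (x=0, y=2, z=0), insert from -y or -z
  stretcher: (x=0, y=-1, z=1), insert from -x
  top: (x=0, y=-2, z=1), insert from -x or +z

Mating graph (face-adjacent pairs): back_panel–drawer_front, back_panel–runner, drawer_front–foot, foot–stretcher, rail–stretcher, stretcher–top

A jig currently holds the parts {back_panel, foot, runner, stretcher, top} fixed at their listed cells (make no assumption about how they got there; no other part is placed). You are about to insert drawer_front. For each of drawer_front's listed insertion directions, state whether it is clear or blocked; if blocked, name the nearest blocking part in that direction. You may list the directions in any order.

+y: nearest on ray is back_panel@(0, 1, 0) ⇒ blocked

+y: blocked by back_panel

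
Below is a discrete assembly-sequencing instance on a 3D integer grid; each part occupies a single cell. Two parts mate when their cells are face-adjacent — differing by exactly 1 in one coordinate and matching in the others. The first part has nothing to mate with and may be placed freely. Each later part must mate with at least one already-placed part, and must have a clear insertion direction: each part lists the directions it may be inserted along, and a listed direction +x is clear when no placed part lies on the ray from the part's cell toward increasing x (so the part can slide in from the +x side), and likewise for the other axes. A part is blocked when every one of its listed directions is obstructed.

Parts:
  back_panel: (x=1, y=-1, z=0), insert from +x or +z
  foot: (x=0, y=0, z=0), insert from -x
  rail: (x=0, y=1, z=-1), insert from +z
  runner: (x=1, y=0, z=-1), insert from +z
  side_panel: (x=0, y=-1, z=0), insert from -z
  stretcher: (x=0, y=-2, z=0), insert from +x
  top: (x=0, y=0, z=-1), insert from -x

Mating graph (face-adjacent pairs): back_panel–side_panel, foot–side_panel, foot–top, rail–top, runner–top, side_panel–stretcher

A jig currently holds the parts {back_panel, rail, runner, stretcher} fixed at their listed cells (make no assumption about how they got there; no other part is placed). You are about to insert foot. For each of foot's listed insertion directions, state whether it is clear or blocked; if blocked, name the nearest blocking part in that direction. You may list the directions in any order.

-x: ray from foot(0, 0, 0) has no placed part ⇒ clear

-x: clear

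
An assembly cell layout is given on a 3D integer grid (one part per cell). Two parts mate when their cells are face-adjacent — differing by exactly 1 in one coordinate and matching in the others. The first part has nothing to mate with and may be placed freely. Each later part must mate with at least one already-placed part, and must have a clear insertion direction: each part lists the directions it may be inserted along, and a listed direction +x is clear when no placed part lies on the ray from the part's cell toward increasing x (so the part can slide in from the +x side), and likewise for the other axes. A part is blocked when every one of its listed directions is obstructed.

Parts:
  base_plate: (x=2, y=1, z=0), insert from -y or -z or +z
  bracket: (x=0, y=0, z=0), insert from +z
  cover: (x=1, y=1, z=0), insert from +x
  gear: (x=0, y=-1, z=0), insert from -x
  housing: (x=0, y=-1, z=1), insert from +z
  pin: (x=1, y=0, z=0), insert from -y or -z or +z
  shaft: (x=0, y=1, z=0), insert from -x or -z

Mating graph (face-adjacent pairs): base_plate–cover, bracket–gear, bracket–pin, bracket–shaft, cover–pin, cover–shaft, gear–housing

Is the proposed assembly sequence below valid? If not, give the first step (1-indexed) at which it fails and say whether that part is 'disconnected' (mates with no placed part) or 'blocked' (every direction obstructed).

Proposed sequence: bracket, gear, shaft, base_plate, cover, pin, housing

Invalid at step 4 (disconnected)

1. bracket@(0, 0, 0) [+z clear] — {bracket}
2. gear@(0, -1, 0) [-x clear] — {bracket, gear}
3. shaft@(0, 1, 0) [-x clear] — {bracket, gear, shaft}
4. base_plate@(2, 1, 0) — no placed neighbour ⇒ disconnected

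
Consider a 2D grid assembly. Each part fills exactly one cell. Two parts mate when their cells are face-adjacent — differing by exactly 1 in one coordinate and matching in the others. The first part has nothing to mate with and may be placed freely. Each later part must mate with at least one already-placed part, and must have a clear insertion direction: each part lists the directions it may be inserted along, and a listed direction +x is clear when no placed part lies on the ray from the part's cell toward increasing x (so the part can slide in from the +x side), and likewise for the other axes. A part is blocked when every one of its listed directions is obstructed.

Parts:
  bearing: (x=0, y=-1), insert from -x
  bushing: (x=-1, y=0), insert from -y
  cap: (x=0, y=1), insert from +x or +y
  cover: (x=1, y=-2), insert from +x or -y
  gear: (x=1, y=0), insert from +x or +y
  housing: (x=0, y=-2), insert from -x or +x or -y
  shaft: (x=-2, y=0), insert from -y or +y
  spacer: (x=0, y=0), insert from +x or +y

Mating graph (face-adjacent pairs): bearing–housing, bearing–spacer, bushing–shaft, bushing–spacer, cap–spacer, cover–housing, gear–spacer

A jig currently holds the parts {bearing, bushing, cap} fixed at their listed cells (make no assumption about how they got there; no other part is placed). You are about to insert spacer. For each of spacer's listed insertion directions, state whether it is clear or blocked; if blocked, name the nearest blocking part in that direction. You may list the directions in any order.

+x: ray from spacer(0, 0) has no placed part ⇒ clear
+y: nearest on ray is cap@(0, 1) ⇒ blocked

+x: clear; +y: blocked by cap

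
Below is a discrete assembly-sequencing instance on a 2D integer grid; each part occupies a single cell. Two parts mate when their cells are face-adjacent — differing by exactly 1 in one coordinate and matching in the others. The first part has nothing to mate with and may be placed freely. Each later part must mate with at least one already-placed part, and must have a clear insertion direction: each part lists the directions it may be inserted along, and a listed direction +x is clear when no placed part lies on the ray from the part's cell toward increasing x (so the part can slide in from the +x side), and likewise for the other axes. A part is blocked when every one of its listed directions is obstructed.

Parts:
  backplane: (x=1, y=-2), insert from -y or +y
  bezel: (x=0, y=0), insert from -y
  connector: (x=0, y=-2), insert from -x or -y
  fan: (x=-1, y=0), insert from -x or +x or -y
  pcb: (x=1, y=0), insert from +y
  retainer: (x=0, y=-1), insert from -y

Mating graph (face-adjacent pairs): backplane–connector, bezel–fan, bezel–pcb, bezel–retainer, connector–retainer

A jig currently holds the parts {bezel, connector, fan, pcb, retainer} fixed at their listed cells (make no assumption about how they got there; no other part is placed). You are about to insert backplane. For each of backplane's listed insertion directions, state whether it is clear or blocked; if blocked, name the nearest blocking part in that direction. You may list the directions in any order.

+y: blocked by pcb; -y: clear

-y: ray from backplane(1, -2) has no placed part ⇒ clear
+y: nearest on ray is pcb@(1, 0) ⇒ blocked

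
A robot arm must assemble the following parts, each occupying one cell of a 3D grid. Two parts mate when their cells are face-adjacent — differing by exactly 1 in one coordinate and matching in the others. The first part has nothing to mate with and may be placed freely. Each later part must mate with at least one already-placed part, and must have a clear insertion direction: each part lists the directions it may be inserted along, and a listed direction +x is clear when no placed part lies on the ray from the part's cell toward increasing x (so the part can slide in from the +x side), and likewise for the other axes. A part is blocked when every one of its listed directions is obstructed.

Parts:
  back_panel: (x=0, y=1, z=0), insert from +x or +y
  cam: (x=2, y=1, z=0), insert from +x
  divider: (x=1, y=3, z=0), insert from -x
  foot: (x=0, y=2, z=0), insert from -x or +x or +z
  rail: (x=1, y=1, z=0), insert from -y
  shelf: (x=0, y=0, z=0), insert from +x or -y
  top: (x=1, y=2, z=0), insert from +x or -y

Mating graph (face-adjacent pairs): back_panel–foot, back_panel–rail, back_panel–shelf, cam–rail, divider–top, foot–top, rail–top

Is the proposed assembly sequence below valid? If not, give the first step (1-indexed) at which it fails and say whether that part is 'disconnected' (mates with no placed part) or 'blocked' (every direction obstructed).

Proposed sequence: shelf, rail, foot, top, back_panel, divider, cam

1. shelf@(0, 0, 0) [+x clear] — {shelf}
2. rail@(1, 1, 0) — no placed neighbour ⇒ disconnected

Invalid at step 2 (disconnected)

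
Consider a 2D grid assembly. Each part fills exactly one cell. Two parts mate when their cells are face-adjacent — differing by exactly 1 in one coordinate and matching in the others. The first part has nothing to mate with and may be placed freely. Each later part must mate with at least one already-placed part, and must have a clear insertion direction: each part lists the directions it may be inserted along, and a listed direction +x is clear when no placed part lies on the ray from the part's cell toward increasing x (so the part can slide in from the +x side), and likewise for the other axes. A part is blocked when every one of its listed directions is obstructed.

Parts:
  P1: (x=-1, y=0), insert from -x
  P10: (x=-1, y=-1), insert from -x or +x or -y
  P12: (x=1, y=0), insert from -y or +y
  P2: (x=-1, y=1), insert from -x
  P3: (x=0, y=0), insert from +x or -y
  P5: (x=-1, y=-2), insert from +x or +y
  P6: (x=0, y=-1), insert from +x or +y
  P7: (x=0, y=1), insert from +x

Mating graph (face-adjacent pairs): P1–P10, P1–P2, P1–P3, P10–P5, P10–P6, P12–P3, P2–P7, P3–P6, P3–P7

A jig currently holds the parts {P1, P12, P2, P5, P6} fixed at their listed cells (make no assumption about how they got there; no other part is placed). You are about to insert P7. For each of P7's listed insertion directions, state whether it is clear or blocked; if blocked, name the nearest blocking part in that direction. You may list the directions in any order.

+x: ray from P7(0, 1) has no placed part ⇒ clear

+x: clear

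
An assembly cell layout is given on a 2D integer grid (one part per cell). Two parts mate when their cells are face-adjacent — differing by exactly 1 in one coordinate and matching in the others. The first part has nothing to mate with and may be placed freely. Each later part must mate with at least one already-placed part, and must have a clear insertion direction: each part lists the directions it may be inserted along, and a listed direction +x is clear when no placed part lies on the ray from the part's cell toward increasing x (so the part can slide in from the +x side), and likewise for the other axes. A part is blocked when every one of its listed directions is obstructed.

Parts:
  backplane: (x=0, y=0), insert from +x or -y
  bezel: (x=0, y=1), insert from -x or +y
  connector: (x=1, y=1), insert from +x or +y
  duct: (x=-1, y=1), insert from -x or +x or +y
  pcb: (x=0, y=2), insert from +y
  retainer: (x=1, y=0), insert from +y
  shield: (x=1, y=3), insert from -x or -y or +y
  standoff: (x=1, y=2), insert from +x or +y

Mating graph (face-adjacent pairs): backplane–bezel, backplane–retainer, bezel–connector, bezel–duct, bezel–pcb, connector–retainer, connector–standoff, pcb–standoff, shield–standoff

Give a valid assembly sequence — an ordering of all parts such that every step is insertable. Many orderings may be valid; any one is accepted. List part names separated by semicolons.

backplane; retainer; connector; standoff; bezel; duct; shield; pcb

1. backplane@(0, 0) [+x clear] — {backplane}
2. retainer@(1, 0) [+y clear] — {backplane, retainer}
3. connector@(1, 1) [+x clear] — {backplane, connector, retainer}
4. standoff@(1, 2) [+x clear] — {backplane, connector, retainer, standoff}
5. bezel@(0, 1) [-x clear] — {backplane, bezel, connector, retainer, standoff}
6. duct@(-1, 1) [-x clear] — {backplane, bezel, connector, duct, retainer, standoff}
7. shield@(1, 3) [-x clear] — {backplane, bezel, connector, duct, retainer, shield, standoff}
8. pcb@(0, 2) [+y clear] — {backplane, bezel, connector, duct, pcb, retainer, shield, standoff}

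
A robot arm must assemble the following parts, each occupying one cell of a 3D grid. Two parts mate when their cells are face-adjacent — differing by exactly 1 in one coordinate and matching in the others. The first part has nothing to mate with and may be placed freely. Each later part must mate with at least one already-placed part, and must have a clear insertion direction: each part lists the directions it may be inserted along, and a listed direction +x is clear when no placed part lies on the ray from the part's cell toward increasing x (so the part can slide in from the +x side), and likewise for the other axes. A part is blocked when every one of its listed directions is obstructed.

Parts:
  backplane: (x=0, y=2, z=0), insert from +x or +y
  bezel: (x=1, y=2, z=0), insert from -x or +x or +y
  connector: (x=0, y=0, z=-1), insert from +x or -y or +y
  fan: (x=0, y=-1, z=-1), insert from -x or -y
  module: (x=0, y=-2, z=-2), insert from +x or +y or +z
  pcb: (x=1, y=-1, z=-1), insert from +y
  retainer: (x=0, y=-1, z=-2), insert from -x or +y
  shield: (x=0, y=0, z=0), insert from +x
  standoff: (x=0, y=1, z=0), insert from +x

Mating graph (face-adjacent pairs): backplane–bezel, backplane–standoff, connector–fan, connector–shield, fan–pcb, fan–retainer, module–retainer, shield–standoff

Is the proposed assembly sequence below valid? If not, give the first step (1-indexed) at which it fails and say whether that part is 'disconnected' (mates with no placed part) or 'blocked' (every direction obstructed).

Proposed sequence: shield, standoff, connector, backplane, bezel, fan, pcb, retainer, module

Valid

1. shield@(0, 0, 0) [+x clear] — {shield}
2. standoff@(0, 1, 0) [+x clear] — {shield, standoff}
3. connector@(0, 0, -1) [+x clear] — {connector, shield, standoff}
4. backplane@(0, 2, 0) [+x clear] — {backplane, connector, shield, standoff}
5. bezel@(1, 2, 0) [+x clear] — {backplane, bezel, connector, shield, standoff}
6. fan@(0, -1, -1) [-x clear] — {backplane, bezel, connector, fan, shield, standoff}
7. pcb@(1, -1, -1) [+y clear] — {backplane, bezel, connector, fan, pcb, shield, standoff}
8. retainer@(0, -1, -2) [-x clear] — {backplane, bezel, connector, fan, pcb, retainer, shield, standoff}
9. module@(0, -2, -2) [+x clear] — {backplane, bezel, connector, fan, module, pcb, retainer, shield, standoff}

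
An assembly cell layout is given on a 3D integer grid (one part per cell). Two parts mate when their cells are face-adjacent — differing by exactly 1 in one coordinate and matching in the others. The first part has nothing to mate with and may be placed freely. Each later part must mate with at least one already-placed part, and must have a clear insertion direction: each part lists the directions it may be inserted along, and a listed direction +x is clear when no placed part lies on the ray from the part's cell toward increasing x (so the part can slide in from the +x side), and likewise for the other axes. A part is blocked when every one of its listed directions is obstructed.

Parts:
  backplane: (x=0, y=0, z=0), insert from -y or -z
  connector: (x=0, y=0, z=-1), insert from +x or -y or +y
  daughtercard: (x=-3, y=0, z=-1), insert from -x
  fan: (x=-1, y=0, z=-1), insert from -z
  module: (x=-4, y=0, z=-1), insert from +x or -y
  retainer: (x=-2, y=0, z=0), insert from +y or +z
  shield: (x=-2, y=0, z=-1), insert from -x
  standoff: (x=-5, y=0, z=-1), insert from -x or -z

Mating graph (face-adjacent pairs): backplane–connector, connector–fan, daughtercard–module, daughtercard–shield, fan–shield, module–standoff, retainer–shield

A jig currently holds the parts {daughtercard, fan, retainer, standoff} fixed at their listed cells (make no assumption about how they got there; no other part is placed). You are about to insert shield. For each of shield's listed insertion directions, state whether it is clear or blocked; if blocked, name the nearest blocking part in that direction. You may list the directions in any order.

-x: blocked by daughtercard

-x: nearest on ray is daughtercard@(-3, 0, -1) ⇒ blocked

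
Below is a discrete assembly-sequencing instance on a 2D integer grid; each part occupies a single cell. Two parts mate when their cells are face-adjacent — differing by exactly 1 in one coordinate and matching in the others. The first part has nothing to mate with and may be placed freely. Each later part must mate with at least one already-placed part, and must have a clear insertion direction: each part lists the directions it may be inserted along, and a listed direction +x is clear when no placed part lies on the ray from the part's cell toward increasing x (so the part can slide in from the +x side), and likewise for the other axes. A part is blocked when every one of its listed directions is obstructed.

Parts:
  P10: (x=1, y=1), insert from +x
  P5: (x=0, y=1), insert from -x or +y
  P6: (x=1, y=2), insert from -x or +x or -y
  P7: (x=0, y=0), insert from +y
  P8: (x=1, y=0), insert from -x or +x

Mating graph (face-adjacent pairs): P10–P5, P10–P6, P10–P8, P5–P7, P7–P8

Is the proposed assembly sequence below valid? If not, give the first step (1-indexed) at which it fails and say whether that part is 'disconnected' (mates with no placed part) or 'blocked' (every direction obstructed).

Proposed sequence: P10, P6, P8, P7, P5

Valid

1. P10@(1, 1) [+x clear] — {P10}
2. P6@(1, 2) [-x clear] — {P10, P6}
3. P8@(1, 0) [-x clear] — {P10, P6, P8}
4. P7@(0, 0) [+y clear] — {P10, P6, P7, P8}
5. P5@(0, 1) [-x clear] — {P10, P5, P6, P7, P8}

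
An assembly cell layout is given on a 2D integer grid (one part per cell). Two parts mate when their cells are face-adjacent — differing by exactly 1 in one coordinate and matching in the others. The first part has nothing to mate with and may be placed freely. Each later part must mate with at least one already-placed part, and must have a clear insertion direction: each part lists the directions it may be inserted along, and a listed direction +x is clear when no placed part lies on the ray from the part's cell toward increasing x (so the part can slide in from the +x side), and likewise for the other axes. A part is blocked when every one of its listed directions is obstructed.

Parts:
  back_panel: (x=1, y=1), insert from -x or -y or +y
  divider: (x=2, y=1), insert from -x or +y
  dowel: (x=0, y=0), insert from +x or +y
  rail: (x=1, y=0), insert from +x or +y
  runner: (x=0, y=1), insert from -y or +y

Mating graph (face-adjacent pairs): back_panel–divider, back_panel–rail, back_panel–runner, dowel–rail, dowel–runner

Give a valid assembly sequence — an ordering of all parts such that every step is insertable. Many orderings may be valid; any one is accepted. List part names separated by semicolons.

dowel; runner; back_panel; divider; rail

1. dowel@(0, 0) [+x clear] — {dowel}
2. runner@(0, 1) [+y clear] — {dowel, runner}
3. back_panel@(1, 1) [-y clear] — {back_panel, dowel, runner}
4. divider@(2, 1) [+y clear] — {back_panel, divider, dowel, runner}
5. rail@(1, 0) [+x clear] — {back_panel, divider, dowel, rail, runner}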